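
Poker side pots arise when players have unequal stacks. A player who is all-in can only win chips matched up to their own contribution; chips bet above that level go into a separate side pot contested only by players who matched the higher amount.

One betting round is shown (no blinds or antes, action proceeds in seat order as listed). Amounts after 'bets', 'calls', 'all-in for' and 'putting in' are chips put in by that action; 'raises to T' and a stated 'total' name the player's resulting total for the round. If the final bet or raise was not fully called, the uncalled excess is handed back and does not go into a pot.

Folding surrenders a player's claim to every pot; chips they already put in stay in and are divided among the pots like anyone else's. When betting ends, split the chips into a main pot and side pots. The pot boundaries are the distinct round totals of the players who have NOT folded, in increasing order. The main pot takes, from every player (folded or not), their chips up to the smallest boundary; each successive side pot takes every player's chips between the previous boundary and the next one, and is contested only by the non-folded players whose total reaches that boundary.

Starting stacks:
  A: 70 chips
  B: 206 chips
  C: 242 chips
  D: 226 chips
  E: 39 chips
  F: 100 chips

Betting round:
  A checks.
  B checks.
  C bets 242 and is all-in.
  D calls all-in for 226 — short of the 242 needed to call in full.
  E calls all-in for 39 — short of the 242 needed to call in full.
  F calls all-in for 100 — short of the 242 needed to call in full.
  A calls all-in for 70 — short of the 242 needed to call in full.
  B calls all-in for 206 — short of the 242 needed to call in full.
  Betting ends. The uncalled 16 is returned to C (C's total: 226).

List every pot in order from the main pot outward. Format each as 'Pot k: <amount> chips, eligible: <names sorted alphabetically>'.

Contributions (after 16 returned to C): A=70, B=206, C=226, D=226, E=39, F=100
Pot levels (distinct totals of non-folded players): 39, 70, 100, 206, 226
Layer 1-39: 39 each from A, B, C, D, E, F = 39*6 = 234 chips; eligible A, B, C, D, E, F
Layer 40-70: 31 each from A, B, C, D, F = 31*5 = 155 chips; eligible A, B, C, D, F
Layer 71-100: 30 each from B, C, D, F = 30*4 = 120 chips; eligible B, C, D, F
Layer 101-206: 106 each from B, C, D = 106*3 = 318 chips; eligible B, C, D
Layer 207-226: 20 each from C, D = 20*2 = 40 chips; eligible C, D

Pot 1: 234 chips, eligible: A, B, C, D, E, F
Pot 2: 155 chips, eligible: A, B, C, D, F
Pot 3: 120 chips, eligible: B, C, D, F
Pot 4: 318 chips, eligible: B, C, D
Pot 5: 40 chips, eligible: C, D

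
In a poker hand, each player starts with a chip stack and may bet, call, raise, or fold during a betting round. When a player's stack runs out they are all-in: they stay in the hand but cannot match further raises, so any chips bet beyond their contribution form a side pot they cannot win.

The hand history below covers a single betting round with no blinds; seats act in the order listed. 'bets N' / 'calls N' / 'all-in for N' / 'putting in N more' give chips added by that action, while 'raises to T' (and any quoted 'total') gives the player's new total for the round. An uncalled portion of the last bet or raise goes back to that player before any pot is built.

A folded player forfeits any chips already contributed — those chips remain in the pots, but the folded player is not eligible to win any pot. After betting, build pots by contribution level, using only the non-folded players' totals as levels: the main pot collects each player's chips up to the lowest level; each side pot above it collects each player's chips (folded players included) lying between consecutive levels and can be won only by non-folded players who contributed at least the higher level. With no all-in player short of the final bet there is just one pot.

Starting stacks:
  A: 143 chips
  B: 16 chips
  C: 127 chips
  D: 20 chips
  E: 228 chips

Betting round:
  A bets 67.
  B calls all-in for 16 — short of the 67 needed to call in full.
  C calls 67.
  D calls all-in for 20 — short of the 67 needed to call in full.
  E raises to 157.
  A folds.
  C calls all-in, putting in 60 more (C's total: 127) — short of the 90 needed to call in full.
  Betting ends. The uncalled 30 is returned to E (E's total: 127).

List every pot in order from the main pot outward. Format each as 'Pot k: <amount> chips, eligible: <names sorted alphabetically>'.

Contributions (after 30 returned to E): A=67, B=16, C=127, D=20, E=127
Folded: A
Pot levels (distinct totals of non-folded players): 16, 20, 127
Layer 1-16: 16 each from A, B, C, D, E = 16*5 = 80 chips; eligible B, C, D, E
Layer 17-20: 4 each from A, C, D, E = 4*4 = 16 chips; eligible C, D, E
Layer 21-127: A 47 + C 107 + E 107 = 261 chips; eligible C, E

Pot 1: 80 chips, eligible: B, C, D, E
Pot 2: 16 chips, eligible: C, D, E
Pot 3: 261 chips, eligible: C, E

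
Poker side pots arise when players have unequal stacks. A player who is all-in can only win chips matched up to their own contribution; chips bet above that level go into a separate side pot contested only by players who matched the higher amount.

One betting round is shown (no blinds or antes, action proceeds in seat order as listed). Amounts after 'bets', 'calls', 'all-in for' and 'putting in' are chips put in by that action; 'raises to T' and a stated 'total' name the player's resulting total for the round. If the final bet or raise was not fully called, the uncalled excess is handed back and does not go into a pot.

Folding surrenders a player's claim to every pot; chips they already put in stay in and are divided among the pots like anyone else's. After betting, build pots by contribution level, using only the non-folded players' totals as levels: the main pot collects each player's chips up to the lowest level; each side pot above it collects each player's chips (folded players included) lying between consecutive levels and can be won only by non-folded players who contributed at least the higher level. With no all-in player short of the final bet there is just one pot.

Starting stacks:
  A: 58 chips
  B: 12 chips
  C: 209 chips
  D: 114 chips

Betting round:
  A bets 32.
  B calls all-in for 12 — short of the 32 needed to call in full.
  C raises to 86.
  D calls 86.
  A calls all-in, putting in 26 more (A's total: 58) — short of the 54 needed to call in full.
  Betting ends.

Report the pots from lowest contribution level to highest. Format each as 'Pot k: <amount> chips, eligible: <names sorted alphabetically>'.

Contributions: A=58, B=12, C=86, D=86
Pot levels (distinct totals of non-folded players): 12, 58, 86
Layer 1-12: 12 each from A, B, C, D = 12*4 = 48 chips; eligible A, B, C, D
Layer 13-58: 46 each from A, C, D = 46*3 = 138 chips; eligible A, C, D
Layer 59-86: 28 each from C, D = 28*2 = 56 chips; eligible C, D

Pot 1: 48 chips, eligible: A, B, C, D
Pot 2: 138 chips, eligible: A, C, D
Pot 3: 56 chips, eligible: C, D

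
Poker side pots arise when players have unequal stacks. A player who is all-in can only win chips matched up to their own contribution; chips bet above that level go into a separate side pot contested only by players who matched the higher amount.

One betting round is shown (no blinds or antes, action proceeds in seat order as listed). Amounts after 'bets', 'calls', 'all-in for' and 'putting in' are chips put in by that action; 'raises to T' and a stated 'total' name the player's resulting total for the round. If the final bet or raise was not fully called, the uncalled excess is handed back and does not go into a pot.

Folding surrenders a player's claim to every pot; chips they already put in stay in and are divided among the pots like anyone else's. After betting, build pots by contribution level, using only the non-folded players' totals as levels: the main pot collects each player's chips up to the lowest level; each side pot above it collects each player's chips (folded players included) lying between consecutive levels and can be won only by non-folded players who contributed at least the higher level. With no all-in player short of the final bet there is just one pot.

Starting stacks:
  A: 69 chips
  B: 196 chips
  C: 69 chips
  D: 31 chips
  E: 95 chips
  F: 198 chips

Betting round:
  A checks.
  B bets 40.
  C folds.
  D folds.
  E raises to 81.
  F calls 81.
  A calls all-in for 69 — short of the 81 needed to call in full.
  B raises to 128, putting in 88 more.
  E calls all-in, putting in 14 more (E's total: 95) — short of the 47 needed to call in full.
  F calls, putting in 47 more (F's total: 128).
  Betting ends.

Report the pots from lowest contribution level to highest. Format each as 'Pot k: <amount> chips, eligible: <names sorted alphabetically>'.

Pot 1: 276 chips, eligible: A, B, E, F
Pot 2: 78 chips, eligible: B, E, F
Pot 3: 66 chips, eligible: B, F

Derivation:
Contributions: A=69, B=128, E=95, F=128
Folded: C, D
Pot levels (distinct totals of non-folded players): 69, 95, 128
Layer 1-69: 69 each from A, B, E, F = 69*4 = 276 chips; eligible A, B, E, F
Layer 70-95: 26 each from B, E, F = 26*3 = 78 chips; eligible B, E, F
Layer 96-128: 33 each from B, F = 33*2 = 66 chips; eligible B, F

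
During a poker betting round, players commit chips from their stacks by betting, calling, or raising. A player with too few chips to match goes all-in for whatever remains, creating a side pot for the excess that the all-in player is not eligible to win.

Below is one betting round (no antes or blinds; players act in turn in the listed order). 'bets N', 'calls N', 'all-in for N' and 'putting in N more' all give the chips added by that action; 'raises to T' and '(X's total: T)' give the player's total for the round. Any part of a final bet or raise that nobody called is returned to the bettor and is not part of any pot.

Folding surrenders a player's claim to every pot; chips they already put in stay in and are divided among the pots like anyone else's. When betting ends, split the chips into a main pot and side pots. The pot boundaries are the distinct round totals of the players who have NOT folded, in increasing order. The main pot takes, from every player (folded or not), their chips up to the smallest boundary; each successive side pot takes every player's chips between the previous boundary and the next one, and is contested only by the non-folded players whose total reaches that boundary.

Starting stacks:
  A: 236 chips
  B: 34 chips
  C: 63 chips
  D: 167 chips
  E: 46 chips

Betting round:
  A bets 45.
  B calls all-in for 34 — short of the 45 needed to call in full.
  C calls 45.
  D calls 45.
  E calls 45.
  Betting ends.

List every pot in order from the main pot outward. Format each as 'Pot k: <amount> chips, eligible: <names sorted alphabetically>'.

Pot 1: 170 chips, eligible: A, B, C, D, E
Pot 2: 44 chips, eligible: A, C, D, E

Derivation:
Contributions: A=45, B=34, C=45, D=45, E=45
Pot levels (distinct totals of non-folded players): 34, 45
Layer 1-34: 34 each from A, B, C, D, E = 34*5 = 170 chips; eligible A, B, C, D, E
Layer 35-45: 11 each from A, C, D, E = 11*4 = 44 chips; eligible A, C, D, E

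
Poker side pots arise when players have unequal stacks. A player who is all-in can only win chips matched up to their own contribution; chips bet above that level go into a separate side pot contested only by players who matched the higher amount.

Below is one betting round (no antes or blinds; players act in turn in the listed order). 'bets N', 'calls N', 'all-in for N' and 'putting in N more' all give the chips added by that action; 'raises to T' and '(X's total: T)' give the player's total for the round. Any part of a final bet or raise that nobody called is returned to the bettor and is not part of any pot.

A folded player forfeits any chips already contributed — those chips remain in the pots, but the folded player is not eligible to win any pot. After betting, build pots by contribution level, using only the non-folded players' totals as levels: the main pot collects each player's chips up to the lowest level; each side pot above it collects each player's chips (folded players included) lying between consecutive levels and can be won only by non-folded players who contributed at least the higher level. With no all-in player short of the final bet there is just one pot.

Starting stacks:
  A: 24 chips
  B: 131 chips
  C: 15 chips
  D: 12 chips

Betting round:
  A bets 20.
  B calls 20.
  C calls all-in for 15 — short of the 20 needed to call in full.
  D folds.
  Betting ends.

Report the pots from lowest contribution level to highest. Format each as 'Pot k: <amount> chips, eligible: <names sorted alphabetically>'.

Pot 1: 45 chips, eligible: A, B, C
Pot 2: 10 chips, eligible: A, B

Derivation:
Contributions: A=20, B=20, C=15
Folded: D
Pot levels (distinct totals of non-folded players): 15, 20
Layer 1-15: 15 each from A, B, C = 15*3 = 45 chips; eligible A, B, C
Layer 16-20: 5 each from A, B = 5*2 = 10 chips; eligible A, B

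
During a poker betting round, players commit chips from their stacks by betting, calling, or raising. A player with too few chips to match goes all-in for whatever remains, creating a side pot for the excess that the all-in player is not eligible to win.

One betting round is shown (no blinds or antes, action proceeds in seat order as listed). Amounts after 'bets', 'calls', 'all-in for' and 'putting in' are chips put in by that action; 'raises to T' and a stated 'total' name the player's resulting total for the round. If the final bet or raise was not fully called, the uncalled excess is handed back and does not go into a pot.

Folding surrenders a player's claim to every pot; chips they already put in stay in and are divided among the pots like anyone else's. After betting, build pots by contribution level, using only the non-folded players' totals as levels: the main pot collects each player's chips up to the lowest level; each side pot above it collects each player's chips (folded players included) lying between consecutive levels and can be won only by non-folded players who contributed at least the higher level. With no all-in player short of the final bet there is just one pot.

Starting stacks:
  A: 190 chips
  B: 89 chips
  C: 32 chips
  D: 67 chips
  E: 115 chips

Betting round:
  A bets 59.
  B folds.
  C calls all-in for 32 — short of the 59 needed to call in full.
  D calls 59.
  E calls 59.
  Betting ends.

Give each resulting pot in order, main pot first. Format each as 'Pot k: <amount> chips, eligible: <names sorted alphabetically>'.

Contributions: A=59, C=32, D=59, E=59
Folded: B
Pot levels (distinct totals of non-folded players): 32, 59
Layer 1-32: 32 each from A, C, D, E = 32*4 = 128 chips; eligible A, C, D, E
Layer 33-59: 27 each from A, D, E = 27*3 = 81 chips; eligible A, D, E

Pot 1: 128 chips, eligible: A, C, D, E
Pot 2: 81 chips, eligible: A, D, E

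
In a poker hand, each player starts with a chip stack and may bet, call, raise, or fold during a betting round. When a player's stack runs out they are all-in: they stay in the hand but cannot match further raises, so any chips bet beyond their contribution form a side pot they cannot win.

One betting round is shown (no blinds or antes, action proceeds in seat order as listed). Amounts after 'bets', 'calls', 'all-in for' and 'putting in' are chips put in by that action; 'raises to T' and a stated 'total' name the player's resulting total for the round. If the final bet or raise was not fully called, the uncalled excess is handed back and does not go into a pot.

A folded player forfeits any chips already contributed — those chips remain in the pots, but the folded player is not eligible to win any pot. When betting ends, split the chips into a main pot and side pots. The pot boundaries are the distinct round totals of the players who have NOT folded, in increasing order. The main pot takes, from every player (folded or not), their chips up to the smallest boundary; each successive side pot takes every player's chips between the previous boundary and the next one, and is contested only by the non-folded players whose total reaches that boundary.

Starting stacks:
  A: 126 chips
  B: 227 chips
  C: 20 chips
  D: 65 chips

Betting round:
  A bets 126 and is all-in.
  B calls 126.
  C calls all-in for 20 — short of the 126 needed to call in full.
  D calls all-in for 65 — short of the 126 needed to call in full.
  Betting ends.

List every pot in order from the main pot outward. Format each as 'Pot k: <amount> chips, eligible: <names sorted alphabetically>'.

Pot 1: 80 chips, eligible: A, B, C, D
Pot 2: 135 chips, eligible: A, B, D
Pot 3: 122 chips, eligible: A, B

Derivation:
Contributions: A=126, B=126, C=20, D=65
Pot levels (distinct totals of non-folded players): 20, 65, 126
Layer 1-20: 20 each from A, B, C, D = 20*4 = 80 chips; eligible A, B, C, D
Layer 21-65: 45 each from A, B, D = 45*3 = 135 chips; eligible A, B, D
Layer 66-126: 61 each from A, B = 61*2 = 122 chips; eligible A, B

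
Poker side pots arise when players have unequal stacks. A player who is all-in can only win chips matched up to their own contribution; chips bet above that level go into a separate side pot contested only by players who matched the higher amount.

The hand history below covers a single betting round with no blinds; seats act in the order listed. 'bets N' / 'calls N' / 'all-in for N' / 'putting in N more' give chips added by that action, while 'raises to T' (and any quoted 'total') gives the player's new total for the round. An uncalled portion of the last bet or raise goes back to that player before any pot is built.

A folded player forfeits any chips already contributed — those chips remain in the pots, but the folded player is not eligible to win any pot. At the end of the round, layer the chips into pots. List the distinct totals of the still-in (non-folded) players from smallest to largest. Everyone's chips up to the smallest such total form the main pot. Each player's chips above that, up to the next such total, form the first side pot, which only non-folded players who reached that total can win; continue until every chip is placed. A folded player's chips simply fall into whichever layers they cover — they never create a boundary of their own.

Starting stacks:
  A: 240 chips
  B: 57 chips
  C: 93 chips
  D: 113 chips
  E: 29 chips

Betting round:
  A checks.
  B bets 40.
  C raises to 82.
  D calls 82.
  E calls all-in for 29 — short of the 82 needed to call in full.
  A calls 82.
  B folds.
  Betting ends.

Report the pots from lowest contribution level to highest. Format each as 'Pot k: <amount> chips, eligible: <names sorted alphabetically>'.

Contributions: A=82, B=40, C=82, D=82, E=29
Folded: B
Pot levels (distinct totals of non-folded players): 29, 82
Layer 1-29: 29 each from A, B, C, D, E = 29*5 = 145 chips; eligible A, C, D, E
Layer 30-82: A 53 + B 11 + C 53 + D 53 = 170 chips; eligible A, C, D

Pot 1: 145 chips, eligible: A, C, D, E
Pot 2: 170 chips, eligible: A, C, D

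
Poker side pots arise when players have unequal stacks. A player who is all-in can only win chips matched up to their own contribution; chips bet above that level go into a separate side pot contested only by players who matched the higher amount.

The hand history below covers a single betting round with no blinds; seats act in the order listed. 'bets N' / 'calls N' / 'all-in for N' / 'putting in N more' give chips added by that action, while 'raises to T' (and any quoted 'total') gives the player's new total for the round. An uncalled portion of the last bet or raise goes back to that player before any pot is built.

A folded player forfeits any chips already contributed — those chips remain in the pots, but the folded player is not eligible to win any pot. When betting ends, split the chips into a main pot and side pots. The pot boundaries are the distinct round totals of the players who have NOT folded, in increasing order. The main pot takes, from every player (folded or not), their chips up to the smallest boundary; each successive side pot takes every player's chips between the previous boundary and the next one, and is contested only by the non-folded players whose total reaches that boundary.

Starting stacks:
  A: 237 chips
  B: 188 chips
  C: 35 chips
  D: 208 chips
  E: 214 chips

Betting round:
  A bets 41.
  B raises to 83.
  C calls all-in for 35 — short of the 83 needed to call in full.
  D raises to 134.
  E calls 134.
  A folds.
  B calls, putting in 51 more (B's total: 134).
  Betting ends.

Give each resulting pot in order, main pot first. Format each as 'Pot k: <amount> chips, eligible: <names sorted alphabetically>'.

Pot 1: 175 chips, eligible: B, C, D, E
Pot 2: 303 chips, eligible: B, D, E

Derivation:
Contributions: A=41, B=134, C=35, D=134, E=134
Folded: A
Pot levels (distinct totals of non-folded players): 35, 134
Layer 1-35: 35 each from A, B, C, D, E = 35*5 = 175 chips; eligible B, C, D, E
Layer 36-134: A 6 + B 99 + D 99 + E 99 = 303 chips; eligible B, D, E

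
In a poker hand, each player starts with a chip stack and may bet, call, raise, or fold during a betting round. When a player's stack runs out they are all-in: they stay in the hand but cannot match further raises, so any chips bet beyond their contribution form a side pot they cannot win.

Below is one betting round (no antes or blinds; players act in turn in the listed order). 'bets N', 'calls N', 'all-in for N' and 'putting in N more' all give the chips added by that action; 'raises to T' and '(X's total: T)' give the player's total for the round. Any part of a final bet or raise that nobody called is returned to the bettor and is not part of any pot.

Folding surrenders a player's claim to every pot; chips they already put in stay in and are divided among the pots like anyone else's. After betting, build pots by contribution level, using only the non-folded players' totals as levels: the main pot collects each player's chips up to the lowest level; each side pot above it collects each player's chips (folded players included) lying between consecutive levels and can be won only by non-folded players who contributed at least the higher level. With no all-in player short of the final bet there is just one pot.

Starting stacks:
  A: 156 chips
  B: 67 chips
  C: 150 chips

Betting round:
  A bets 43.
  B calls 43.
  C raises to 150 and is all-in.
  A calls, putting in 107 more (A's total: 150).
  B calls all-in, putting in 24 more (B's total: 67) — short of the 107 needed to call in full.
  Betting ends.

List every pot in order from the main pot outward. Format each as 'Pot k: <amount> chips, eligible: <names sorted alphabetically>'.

Pot 1: 201 chips, eligible: A, B, C
Pot 2: 166 chips, eligible: A, C

Derivation:
Contributions: A=150, B=67, C=150
Pot levels (distinct totals of non-folded players): 67, 150
Layer 1-67: 67 each from A, B, C = 67*3 = 201 chips; eligible A, B, C
Layer 68-150: 83 each from A, C = 83*2 = 166 chips; eligible A, C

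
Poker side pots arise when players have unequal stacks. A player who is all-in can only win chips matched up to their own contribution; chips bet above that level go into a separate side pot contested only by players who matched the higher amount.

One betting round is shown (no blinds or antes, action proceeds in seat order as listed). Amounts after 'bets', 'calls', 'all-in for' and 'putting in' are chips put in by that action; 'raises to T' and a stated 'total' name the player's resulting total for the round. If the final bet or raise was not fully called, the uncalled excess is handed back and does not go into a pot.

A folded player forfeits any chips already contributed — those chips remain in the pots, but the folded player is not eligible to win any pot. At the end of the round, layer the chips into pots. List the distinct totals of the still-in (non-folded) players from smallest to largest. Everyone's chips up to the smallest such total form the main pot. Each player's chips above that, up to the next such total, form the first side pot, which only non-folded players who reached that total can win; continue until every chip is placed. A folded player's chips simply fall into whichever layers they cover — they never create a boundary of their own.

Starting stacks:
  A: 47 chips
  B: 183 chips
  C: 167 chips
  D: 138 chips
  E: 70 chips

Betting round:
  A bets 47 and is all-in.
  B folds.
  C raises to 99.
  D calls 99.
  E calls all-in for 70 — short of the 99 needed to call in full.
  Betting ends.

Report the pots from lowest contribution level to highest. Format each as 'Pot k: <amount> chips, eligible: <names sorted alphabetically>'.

Pot 1: 188 chips, eligible: A, C, D, E
Pot 2: 69 chips, eligible: C, D, E
Pot 3: 58 chips, eligible: C, D

Derivation:
Contributions: A=47, C=99, D=99, E=70
Folded: B
Pot levels (distinct totals of non-folded players): 47, 70, 99
Layer 1-47: 47 each from A, C, D, E = 47*4 = 188 chips; eligible A, C, D, E
Layer 48-70: 23 each from C, D, E = 23*3 = 69 chips; eligible C, D, E
Layer 71-99: 29 each from C, D = 29*2 = 58 chips; eligible C, D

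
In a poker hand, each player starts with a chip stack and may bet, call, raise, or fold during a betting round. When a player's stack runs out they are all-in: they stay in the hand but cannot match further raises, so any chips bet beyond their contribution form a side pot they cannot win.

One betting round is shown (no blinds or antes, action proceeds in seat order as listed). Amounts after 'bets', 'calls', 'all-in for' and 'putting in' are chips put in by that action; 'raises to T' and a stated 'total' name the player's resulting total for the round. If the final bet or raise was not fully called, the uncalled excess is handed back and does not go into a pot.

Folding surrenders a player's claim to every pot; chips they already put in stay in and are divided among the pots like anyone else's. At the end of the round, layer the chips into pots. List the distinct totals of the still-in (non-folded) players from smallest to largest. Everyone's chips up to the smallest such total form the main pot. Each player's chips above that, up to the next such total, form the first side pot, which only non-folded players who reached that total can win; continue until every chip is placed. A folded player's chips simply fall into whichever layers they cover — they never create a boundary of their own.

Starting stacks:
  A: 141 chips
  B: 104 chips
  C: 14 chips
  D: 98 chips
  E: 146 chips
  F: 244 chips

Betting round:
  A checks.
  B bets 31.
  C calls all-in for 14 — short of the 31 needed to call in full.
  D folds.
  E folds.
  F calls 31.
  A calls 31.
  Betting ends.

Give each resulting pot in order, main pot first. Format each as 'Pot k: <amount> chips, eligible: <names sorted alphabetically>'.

Contributions: A=31, B=31, C=14, F=31
Folded: D, E
Pot levels (distinct totals of non-folded players): 14, 31
Layer 1-14: 14 each from A, B, C, F = 14*4 = 56 chips; eligible A, B, C, F
Layer 15-31: 17 each from A, B, F = 17*3 = 51 chips; eligible A, B, F

Pot 1: 56 chips, eligible: A, B, C, F
Pot 2: 51 chips, eligible: A, B, F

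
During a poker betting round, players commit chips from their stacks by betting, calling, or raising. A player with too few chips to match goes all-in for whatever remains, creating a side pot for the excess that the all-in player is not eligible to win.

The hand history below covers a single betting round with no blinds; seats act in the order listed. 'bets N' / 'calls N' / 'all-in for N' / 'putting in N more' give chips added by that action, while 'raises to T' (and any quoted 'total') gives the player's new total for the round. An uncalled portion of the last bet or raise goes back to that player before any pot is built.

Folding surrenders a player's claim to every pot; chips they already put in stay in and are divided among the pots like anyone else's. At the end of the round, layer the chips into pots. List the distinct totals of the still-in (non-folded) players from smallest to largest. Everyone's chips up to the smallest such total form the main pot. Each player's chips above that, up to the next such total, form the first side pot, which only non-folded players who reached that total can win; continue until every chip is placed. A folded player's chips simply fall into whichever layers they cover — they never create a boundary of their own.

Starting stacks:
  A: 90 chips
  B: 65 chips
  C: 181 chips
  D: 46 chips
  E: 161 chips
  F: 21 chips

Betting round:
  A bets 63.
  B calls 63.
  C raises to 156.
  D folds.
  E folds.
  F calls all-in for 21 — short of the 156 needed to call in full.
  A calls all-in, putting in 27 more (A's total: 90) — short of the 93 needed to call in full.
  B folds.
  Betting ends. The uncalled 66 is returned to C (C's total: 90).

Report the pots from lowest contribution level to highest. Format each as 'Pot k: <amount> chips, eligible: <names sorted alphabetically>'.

Pot 1: 84 chips, eligible: A, C, F
Pot 2: 180 chips, eligible: A, C

Derivation:
Contributions (after 66 returned to C): A=90, B=63, C=90, F=21
Folded: B, D, E
Pot levels (distinct totals of non-folded players): 21, 90
Layer 1-21: 21 each from A, B, C, F = 21*4 = 84 chips; eligible A, C, F
Layer 22-90: A 69 + B 42 + C 69 = 180 chips; eligible A, C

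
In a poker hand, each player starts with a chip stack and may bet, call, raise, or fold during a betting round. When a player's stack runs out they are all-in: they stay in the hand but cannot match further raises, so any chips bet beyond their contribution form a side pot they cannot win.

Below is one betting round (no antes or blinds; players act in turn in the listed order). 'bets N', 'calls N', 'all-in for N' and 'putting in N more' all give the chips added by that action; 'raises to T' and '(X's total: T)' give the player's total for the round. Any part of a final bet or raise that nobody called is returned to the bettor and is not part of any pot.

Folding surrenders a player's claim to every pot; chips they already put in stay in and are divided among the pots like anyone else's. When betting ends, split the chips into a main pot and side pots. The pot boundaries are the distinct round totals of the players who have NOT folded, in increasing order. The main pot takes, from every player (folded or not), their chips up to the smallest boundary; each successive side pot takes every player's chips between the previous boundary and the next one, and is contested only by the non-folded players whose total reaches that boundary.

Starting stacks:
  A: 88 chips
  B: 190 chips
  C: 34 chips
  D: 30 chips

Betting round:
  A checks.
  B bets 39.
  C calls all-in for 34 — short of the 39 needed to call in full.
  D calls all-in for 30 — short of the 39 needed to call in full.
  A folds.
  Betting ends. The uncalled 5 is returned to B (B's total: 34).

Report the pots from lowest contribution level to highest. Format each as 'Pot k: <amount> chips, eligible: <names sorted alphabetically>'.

Pot 1: 90 chips, eligible: B, C, D
Pot 2: 8 chips, eligible: B, C

Derivation:
Contributions (after 5 returned to B): B=34, C=34, D=30
Folded: A
Pot levels (distinct totals of non-folded players): 30, 34
Layer 1-30: 30 each from B, C, D = 30*3 = 90 chips; eligible B, C, D
Layer 31-34: 4 each from B, C = 4*2 = 8 chips; eligible B, C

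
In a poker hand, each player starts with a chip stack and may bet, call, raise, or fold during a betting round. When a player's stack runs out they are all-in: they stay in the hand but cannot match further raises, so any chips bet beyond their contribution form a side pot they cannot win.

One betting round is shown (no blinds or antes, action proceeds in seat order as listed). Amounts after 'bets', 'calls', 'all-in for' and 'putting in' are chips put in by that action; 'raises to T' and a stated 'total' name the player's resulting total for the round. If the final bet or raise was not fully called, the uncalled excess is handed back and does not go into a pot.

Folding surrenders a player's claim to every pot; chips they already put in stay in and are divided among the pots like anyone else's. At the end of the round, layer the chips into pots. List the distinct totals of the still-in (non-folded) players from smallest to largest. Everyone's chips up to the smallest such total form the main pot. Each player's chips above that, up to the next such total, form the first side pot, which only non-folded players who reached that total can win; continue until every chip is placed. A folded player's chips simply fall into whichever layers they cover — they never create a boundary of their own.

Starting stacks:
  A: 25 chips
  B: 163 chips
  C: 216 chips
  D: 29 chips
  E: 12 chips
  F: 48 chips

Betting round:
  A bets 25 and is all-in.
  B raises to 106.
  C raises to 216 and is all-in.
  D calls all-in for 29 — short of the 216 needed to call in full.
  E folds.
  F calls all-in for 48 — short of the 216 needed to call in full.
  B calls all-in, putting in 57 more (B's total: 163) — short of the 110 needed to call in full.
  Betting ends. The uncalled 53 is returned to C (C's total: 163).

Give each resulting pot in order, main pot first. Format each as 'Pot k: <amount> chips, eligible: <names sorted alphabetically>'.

Contributions (after 53 returned to C): A=25, B=163, C=163, D=29, F=48
Folded: E
Pot levels (distinct totals of non-folded players): 25, 29, 48, 163
Layer 1-25: 25 each from A, B, C, D, F = 25*5 = 125 chips; eligible A, B, C, D, F
Layer 26-29: 4 each from B, C, D, F = 4*4 = 16 chips; eligible B, C, D, F
Layer 30-48: 19 each from B, C, F = 19*3 = 57 chips; eligible B, C, F
Layer 49-163: 115 each from B, C = 115*2 = 230 chips; eligible B, C

Pot 1: 125 chips, eligible: A, B, C, D, F
Pot 2: 16 chips, eligible: B, C, D, F
Pot 3: 57 chips, eligible: B, C, F
Pot 4: 230 chips, eligible: B, C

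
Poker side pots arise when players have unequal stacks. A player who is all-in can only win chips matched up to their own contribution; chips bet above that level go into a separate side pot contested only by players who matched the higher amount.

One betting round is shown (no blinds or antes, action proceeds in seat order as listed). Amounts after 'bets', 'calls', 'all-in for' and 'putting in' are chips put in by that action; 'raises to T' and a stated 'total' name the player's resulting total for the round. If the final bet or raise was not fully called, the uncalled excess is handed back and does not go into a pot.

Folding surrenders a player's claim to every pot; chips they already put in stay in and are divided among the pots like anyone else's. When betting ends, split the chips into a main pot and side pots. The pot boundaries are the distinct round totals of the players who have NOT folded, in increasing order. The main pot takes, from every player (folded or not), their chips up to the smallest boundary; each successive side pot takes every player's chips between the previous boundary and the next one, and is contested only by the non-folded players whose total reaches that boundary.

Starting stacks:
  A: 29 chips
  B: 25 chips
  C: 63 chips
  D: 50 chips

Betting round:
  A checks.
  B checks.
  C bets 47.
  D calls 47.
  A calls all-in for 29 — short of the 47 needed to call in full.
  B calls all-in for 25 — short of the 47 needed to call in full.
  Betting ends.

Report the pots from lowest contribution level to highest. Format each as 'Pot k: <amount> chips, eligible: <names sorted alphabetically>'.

Pot 1: 100 chips, eligible: A, B, C, D
Pot 2: 12 chips, eligible: A, C, D
Pot 3: 36 chips, eligible: C, D

Derivation:
Contributions: A=29, B=25, C=47, D=47
Pot levels (distinct totals of non-folded players): 25, 29, 47
Layer 1-25: 25 each from A, B, C, D = 25*4 = 100 chips; eligible A, B, C, D
Layer 26-29: 4 each from A, C, D = 4*3 = 12 chips; eligible A, C, D
Layer 30-47: 18 each from C, D = 18*2 = 36 chips; eligible C, D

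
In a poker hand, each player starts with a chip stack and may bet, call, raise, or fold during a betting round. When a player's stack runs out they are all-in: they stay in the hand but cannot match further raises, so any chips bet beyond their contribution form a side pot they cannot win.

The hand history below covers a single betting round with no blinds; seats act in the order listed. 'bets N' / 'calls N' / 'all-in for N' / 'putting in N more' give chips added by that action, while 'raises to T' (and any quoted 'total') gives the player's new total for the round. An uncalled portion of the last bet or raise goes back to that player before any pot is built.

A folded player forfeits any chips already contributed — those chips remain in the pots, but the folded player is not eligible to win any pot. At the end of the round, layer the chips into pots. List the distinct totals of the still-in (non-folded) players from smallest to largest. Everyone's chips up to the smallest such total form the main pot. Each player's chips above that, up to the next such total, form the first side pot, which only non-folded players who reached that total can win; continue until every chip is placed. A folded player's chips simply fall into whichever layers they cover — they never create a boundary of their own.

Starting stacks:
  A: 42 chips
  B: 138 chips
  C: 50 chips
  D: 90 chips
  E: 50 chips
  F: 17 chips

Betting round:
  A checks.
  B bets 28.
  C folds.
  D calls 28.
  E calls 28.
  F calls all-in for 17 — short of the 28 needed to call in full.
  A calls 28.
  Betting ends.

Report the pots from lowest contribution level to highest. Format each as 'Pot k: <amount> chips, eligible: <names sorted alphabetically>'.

Pot 1: 85 chips, eligible: A, B, D, E, F
Pot 2: 44 chips, eligible: A, B, D, E

Derivation:
Contributions: A=28, B=28, D=28, E=28, F=17
Folded: C
Pot levels (distinct totals of non-folded players): 17, 28
Layer 1-17: 17 each from A, B, D, E, F = 17*5 = 85 chips; eligible A, B, D, E, F
Layer 18-28: 11 each from A, B, D, E = 11*4 = 44 chips; eligible A, B, D, E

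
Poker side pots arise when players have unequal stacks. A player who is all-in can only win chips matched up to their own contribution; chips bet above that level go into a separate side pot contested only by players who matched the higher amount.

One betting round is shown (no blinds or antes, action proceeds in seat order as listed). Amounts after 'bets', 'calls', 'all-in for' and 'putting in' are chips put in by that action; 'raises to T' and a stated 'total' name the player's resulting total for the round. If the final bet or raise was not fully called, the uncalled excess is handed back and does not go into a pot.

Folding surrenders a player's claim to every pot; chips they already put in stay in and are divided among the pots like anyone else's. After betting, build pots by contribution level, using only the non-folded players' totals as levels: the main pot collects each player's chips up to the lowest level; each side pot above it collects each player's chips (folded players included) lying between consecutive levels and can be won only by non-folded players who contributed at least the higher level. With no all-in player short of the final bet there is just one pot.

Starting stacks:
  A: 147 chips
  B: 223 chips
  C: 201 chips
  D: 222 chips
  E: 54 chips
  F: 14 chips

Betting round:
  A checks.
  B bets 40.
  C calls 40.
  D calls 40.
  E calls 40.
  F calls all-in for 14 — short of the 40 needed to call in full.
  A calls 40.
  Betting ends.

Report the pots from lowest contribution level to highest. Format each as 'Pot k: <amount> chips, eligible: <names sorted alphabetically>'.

Pot 1: 84 chips, eligible: A, B, C, D, E, F
Pot 2: 130 chips, eligible: A, B, C, D, E

Derivation:
Contributions: A=40, B=40, C=40, D=40, E=40, F=14
Pot levels (distinct totals of non-folded players): 14, 40
Layer 1-14: 14 each from A, B, C, D, E, F = 14*6 = 84 chips; eligible A, B, C, D, E, F
Layer 15-40: 26 each from A, B, C, D, E = 26*5 = 130 chips; eligible A, B, C, D, E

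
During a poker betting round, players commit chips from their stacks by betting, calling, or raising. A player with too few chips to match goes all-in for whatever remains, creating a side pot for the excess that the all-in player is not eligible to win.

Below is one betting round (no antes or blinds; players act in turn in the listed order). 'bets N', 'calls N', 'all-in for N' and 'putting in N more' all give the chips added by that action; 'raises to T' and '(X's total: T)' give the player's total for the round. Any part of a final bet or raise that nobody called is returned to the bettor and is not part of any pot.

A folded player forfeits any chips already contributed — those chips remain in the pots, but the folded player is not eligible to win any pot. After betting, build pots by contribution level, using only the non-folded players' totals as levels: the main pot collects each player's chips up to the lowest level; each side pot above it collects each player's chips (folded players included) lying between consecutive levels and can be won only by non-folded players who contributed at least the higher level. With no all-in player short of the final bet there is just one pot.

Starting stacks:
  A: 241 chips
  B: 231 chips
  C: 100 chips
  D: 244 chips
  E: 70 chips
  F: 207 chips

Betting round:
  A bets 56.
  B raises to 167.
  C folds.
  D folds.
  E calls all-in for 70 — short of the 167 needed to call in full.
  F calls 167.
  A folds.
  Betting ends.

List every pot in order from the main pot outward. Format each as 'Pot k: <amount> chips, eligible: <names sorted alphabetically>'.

Contributions: A=56, B=167, E=70, F=167
Folded: A, C, D
Pot levels (distinct totals of non-folded players): 70, 167
Layer 1-70: A 56 + B 70 + E 70 + F 70 = 266 chips; eligible B, E, F
Layer 71-167: 97 each from B, F = 97*2 = 194 chips; eligible B, F

Pot 1: 266 chips, eligible: B, E, F
Pot 2: 194 chips, eligible: B, F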